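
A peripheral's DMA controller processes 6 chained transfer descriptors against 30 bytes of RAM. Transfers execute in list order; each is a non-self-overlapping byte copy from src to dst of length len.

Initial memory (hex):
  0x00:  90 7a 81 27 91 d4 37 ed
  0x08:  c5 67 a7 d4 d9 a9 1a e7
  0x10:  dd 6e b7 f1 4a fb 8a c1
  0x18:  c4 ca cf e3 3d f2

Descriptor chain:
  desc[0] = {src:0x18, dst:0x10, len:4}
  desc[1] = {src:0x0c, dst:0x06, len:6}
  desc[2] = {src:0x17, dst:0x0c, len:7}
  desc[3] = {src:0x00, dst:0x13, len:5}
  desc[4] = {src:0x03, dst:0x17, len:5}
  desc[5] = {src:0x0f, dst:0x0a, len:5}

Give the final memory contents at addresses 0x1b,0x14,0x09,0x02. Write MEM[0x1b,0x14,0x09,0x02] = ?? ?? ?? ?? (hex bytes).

D0: mem[0x10..0x13] <- [c4 ca cf e3]
D1: mem[0x06..0x0b] <- [d9 a9 1a e7 c4 ca]
D2: mem[0x0c..0x12] <- [c1 c4 ca cf e3 3d f2]
D3: mem[0x13..0x17] <- [90 7a 81 27 91]
D4: mem[0x17..0x1b] <- [27 91 d4 d9 a9]
D5: mem[0x0a..0x0e] <- [cf e3 3d f2 90]
query mem[0x1b]=0xa9, mem[0x14]=0x7a, mem[0x09]=0xe7, mem[0x02]=0x81

MEM[0x1b,0x14,0x09,0x02] = a9 7a e7 81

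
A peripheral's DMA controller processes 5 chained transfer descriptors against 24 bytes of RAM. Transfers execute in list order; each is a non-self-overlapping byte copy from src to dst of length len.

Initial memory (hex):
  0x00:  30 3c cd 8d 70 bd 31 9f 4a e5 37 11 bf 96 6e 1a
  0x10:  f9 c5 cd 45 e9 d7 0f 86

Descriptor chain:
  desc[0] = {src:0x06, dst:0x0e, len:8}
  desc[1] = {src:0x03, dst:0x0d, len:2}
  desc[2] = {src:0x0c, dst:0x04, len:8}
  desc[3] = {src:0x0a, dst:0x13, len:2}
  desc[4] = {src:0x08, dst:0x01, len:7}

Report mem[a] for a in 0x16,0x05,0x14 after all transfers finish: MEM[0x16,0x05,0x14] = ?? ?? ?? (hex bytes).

[0] 0x06->0x0e len=8 : 31 9f 4a e5 37 11 bf 96
[1] 0x03->0x0d len=2 : 8d 70
[2] 0x0c->0x04 len=8 : bf 8d 70 9f 4a e5 37 11
[3] 0x0a->0x13 len=2 : 37 11
[4] 0x08->0x01 len=7 : 4a e5 37 11 bf 8d 70
query mem[0x16]=0x0f, mem[0x05]=0xbf, mem[0x14]=0x11

MEM[0x16,0x05,0x14] = 0f bf 11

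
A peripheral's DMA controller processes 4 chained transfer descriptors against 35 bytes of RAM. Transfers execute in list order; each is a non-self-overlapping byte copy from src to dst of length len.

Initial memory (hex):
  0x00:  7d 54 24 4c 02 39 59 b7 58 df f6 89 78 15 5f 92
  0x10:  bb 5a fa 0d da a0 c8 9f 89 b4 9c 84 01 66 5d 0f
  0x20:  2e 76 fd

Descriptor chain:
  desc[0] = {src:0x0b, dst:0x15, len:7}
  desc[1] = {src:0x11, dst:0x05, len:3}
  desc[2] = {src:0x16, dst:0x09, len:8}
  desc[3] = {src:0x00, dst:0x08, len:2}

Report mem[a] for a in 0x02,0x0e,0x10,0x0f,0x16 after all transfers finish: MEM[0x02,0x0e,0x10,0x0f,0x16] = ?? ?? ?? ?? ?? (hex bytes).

  after D0: wrote 7B at 0x15 = 8978155f92bb5a
  after D1: wrote 3B at 0x05 = 5afa0d
  after D2: wrote 8B at 0x09 = 78155f92bb5a0166
  after D3: wrote 2B at 0x08 = 7d54
query mem[0x02]=0x24, mem[0x0e]=0x5a, mem[0x10]=0x66, mem[0x0f]=0x01, mem[0x16]=0x78

MEM[0x02,0x0e,0x10,0x0f,0x16] = 24 5a 66 01 78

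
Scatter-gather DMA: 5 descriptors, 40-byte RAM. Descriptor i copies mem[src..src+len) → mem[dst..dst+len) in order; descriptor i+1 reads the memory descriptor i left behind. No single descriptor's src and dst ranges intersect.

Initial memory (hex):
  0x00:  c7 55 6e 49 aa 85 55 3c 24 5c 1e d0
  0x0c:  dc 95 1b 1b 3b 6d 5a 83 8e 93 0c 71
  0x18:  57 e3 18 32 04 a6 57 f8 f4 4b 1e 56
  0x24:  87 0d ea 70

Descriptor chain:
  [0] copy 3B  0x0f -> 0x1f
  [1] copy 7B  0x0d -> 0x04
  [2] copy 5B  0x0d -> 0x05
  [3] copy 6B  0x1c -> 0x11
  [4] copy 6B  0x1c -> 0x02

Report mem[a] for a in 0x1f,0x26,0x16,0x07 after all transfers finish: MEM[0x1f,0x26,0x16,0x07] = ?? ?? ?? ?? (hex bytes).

MEM[0x1f,0x26,0x16,0x07] = 1b ea 6d 6d

[0] 0x0f->0x1f len=3 : 1b 3b 6d
[1] 0x0d->0x04 len=7 : 95 1b 1b 3b 6d 5a 83
[2] 0x0d->0x05 len=5 : 95 1b 1b 3b 6d
[3] 0x1c->0x11 len=6 : 04 a6 57 1b 3b 6d
[4] 0x1c->0x02 len=6 : 04 a6 57 1b 3b 6d
query mem[0x1f]=0x1b, mem[0x26]=0xea, mem[0x16]=0x6d, mem[0x07]=0x6d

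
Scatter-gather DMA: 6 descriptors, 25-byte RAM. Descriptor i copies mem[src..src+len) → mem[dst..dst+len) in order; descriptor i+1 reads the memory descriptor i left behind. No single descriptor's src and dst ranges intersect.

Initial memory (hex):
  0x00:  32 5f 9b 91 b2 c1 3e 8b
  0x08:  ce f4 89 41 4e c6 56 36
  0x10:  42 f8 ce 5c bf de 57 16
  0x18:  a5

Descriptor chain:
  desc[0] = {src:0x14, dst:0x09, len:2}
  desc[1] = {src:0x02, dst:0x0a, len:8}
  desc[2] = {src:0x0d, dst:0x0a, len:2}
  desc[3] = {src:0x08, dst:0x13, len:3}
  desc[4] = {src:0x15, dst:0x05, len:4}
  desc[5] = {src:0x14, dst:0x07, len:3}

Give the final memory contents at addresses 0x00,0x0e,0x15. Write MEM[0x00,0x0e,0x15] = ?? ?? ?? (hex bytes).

MEM[0x00,0x0e,0x15] = 32 3e c1

D0: mem[0x09..0x0a] <- [bf de]
D1: mem[0x0a..0x11] <- [9b 91 b2 c1 3e 8b ce bf]
D2: mem[0x0a..0x0b] <- [c1 3e]
D3: mem[0x13..0x15] <- [ce bf c1]
D4: mem[0x05..0x08] <- [c1 57 16 a5]
D5: mem[0x07..0x09] <- [bf c1 57]
query mem[0x00]=0x32, mem[0x0e]=0x3e, mem[0x15]=0xc1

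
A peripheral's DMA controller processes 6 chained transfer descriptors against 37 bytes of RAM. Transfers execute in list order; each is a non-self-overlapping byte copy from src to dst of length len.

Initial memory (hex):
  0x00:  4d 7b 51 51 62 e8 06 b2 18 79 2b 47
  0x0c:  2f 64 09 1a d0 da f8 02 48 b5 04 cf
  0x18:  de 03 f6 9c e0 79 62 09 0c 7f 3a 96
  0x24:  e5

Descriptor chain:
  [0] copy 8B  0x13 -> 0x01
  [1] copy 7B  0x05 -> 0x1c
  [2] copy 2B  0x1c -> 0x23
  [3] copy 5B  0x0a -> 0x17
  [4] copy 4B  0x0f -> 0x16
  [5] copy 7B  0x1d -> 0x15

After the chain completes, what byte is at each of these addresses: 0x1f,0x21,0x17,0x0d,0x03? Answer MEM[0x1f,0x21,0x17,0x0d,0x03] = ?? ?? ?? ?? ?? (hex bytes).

#0 dst[0x01+8] := {0x02,0x48,0xb5,0x04,0xcf,0xde,0x03,0xf6}
#1 dst[0x1c+7] := {0xcf,0xde,0x03,0xf6,0x79,0x2b,0x47}
#2 dst[0x23+2] := {0xcf,0xde}
#3 dst[0x17+5] := {0x2b,0x47,0x2f,0x64,0x09}
#4 dst[0x16+4] := {0x1a,0xd0,0xda,0xf8}
#5 dst[0x15+7] := {0xde,0x03,0xf6,0x79,0x2b,0x47,0xcf}
query mem[0x1f]=0xf6, mem[0x21]=0x2b, mem[0x17]=0xf6, mem[0x0d]=0x64, mem[0x03]=0xb5

MEM[0x1f,0x21,0x17,0x0d,0x03] = f6 2b f6 64 b5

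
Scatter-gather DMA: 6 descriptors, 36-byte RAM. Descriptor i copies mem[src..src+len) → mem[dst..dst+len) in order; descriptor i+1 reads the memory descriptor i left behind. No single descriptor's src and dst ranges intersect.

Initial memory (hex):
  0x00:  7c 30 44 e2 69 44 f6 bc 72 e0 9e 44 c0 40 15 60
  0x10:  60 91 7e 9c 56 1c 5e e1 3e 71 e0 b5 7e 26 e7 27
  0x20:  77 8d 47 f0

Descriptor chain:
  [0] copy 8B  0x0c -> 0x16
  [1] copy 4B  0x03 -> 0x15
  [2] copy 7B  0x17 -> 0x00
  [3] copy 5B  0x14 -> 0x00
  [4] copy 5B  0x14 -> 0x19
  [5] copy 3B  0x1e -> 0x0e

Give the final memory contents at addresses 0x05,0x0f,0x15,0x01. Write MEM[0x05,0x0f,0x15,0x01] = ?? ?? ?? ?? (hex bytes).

MEM[0x05,0x0f,0x15,0x01] = 7e 27 e2 e2

[0] 0x0c->0x16 len=8 : c0 40 15 60 60 91 7e 9c
[1] 0x03->0x15 len=4 : e2 69 44 f6
[2] 0x17->0x00 len=7 : 44 f6 60 60 91 7e 9c
[3] 0x14->0x00 len=5 : 56 e2 69 44 f6
[4] 0x14->0x19 len=5 : 56 e2 69 44 f6
[5] 0x1e->0x0e len=3 : e7 27 77
query mem[0x05]=0x7e, mem[0x0f]=0x27, mem[0x15]=0xe2, mem[0x01]=0xe2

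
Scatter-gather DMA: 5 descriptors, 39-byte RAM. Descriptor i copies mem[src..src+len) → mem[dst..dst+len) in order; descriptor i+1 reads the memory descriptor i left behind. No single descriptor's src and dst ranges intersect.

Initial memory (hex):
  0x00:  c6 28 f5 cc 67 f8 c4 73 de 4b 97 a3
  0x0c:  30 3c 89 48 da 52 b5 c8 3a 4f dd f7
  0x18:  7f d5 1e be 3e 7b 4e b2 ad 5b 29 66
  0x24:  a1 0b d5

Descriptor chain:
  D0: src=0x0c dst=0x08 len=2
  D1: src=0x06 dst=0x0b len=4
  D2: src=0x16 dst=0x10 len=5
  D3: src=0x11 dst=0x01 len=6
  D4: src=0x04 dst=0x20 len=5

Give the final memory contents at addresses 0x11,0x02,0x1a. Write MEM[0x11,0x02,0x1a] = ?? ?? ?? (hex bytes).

[0] 0x0c->0x08 len=2 : 30 3c
[1] 0x06->0x0b len=4 : c4 73 30 3c
[2] 0x16->0x10 len=5 : dd f7 7f d5 1e
[3] 0x11->0x01 len=6 : f7 7f d5 1e 4f dd
[4] 0x04->0x20 len=5 : 1e 4f dd 73 30
query mem[0x11]=0xf7, mem[0x02]=0x7f, mem[0x1a]=0x1e

MEM[0x11,0x02,0x1a] = f7 7f 1e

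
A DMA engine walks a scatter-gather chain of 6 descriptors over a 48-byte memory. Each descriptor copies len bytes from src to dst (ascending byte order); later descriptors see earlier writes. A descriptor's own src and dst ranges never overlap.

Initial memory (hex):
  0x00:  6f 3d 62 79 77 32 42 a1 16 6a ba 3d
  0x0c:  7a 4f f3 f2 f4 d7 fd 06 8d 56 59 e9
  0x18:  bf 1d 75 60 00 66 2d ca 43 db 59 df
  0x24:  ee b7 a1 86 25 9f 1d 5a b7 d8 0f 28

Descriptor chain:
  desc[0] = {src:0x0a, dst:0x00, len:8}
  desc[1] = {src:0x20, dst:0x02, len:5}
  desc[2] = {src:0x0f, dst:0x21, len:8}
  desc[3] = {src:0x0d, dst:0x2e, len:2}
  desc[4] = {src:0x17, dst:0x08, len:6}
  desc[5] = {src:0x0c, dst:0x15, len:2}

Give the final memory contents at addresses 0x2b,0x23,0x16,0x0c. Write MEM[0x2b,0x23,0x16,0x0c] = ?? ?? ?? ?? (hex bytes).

MEM[0x2b,0x23,0x16,0x0c] = 5a d7 00 60

#0 dst[0x00+8] := {0xba,0x3d,0x7a,0x4f,0xf3,0xf2,0xf4,0xd7}
#1 dst[0x02+5] := {0x43,0xdb,0x59,0xdf,0xee}
#2 dst[0x21+8] := {0xf2,0xf4,0xd7,0xfd,0x06,0x8d,0x56,0x59}
#3 dst[0x2e+2] := {0x4f,0xf3}
#4 dst[0x08+6] := {0xe9,0xbf,0x1d,0x75,0x60,0x00}
#5 dst[0x15+2] := {0x60,0x00}
query mem[0x2b]=0x5a, mem[0x23]=0xd7, mem[0x16]=0x00, mem[0x0c]=0x60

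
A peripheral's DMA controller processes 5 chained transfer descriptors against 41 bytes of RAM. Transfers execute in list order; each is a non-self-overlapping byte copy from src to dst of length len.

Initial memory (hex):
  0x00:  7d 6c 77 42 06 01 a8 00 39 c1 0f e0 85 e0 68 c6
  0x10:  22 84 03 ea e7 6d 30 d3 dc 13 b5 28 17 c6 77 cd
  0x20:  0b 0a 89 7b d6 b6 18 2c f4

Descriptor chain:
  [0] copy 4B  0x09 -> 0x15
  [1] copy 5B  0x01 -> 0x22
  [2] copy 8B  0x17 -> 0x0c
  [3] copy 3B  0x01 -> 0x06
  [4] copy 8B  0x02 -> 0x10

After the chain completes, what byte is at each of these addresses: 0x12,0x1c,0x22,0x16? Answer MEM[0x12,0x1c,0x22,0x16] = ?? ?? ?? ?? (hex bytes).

#0 dst[0x15+4] := {0xc1,0x0f,0xe0,0x85}
#1 dst[0x22+5] := {0x6c,0x77,0x42,0x06,0x01}
#2 dst[0x0c+8] := {0xe0,0x85,0x13,0xb5,0x28,0x17,0xc6,0x77}
#3 dst[0x06+3] := {0x6c,0x77,0x42}
#4 dst[0x10+8] := {0x77,0x42,0x06,0x01,0x6c,0x77,0x42,0xc1}
query mem[0x12]=0x06, mem[0x1c]=0x17, mem[0x22]=0x6c, mem[0x16]=0x42

MEM[0x12,0x1c,0x22,0x16] = 06 17 6c 42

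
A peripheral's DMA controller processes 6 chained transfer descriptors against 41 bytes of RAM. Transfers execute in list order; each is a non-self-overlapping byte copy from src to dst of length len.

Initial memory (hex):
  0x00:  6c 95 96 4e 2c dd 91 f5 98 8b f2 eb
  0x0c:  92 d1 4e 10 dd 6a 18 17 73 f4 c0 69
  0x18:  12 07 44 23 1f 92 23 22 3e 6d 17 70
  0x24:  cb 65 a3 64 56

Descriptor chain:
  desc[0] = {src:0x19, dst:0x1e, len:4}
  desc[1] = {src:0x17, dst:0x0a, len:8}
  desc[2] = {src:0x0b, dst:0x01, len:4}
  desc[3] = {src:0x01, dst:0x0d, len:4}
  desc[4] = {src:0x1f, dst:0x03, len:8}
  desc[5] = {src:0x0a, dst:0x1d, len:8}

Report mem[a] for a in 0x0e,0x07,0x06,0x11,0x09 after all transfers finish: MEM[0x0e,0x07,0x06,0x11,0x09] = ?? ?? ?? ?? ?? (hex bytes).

MEM[0x0e,0x07,0x06,0x11,0x09] = 07 70 17 07 65

  after D0: wrote 4B at 0x1e = 0744231f
  after D1: wrote 8B at 0x0a = 69120744231f9207
  after D2: wrote 4B at 0x01 = 12074423
  after D3: wrote 4B at 0x0d = 12074423
  after D4: wrote 8B at 0x03 = 44231f1770cb65a3
  after D5: wrote 8B at 0x1d = a312071207442307
query mem[0x0e]=0x07, mem[0x07]=0x70, mem[0x06]=0x17, mem[0x11]=0x07, mem[0x09]=0x65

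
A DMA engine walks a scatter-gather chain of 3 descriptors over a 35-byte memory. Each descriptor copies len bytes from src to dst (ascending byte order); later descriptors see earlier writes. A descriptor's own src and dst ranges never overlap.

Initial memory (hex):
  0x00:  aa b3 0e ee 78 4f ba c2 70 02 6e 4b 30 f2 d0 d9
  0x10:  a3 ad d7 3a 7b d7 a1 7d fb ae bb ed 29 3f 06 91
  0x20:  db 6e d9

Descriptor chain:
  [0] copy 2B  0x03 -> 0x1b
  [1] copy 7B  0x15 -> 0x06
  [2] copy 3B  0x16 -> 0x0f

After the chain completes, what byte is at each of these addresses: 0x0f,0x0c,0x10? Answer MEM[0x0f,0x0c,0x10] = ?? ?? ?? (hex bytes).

#0 dst[0x1b+2] := {0xee,0x78}
#1 dst[0x06+7] := {0xd7,0xa1,0x7d,0xfb,0xae,0xbb,0xee}
#2 dst[0x0f+3] := {0xa1,0x7d,0xfb}
query mem[0x0f]=0xa1, mem[0x0c]=0xee, mem[0x10]=0x7d

MEM[0x0f,0x0c,0x10] = a1 ee 7d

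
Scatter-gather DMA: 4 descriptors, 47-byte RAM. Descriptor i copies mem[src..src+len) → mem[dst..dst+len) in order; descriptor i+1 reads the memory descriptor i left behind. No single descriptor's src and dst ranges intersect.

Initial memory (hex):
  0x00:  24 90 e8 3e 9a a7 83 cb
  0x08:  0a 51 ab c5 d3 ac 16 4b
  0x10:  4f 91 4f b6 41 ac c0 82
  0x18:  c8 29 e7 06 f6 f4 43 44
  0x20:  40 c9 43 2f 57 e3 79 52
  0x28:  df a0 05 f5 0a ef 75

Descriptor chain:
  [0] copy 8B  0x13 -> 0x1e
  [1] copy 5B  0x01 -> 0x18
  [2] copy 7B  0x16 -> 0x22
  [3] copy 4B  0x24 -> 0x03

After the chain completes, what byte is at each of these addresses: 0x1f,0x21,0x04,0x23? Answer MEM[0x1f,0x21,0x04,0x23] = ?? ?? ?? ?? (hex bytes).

MEM[0x1f,0x21,0x04,0x23] = 41 c0 e8 82

  after D0: wrote 8B at 0x1e = b641acc082c829e7
  after D1: wrote 5B at 0x18 = 90e83e9aa7
  after D2: wrote 7B at 0x22 = c08290e83e9aa7
  after D3: wrote 4B at 0x03 = 90e83e9a
query mem[0x1f]=0x41, mem[0x21]=0xc0, mem[0x04]=0xe8, mem[0x23]=0x82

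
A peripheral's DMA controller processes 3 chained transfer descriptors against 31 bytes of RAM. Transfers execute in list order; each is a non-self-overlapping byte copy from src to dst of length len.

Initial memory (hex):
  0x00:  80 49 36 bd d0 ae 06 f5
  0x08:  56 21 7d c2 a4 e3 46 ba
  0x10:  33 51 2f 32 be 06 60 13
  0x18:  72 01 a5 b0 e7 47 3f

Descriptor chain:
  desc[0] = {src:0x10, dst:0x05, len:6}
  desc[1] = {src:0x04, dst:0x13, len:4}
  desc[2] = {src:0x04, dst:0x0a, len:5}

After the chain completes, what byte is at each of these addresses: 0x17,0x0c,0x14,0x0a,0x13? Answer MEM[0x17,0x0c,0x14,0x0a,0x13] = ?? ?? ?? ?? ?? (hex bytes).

MEM[0x17,0x0c,0x14,0x0a,0x13] = 13 51 33 d0 d0

#0 dst[0x05+6] := {0x33,0x51,0x2f,0x32,0xbe,0x06}
#1 dst[0x13+4] := {0xd0,0x33,0x51,0x2f}
#2 dst[0x0a+5] := {0xd0,0x33,0x51,0x2f,0x32}
query mem[0x17]=0x13, mem[0x0c]=0x51, mem[0x14]=0x33, mem[0x0a]=0xd0, mem[0x13]=0xd0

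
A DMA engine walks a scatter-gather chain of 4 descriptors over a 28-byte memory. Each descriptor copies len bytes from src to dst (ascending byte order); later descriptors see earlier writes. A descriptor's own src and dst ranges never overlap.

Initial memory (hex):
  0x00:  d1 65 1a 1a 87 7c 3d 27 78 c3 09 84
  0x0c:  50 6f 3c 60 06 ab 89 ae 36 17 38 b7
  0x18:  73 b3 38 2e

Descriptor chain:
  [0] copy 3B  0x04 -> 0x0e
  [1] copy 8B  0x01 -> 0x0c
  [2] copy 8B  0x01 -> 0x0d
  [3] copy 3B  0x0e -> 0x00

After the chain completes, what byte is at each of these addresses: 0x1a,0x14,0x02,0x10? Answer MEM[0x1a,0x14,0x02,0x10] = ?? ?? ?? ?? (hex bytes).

MEM[0x1a,0x14,0x02,0x10] = 38 78 87 87

#0 dst[0x0e+3] := {0x87,0x7c,0x3d}
#1 dst[0x0c+8] := {0x65,0x1a,0x1a,0x87,0x7c,0x3d,0x27,0x78}
#2 dst[0x0d+8] := {0x65,0x1a,0x1a,0x87,0x7c,0x3d,0x27,0x78}
#3 dst[0x00+3] := {0x1a,0x1a,0x87}
query mem[0x1a]=0x38, mem[0x14]=0x78, mem[0x02]=0x87, mem[0x10]=0x87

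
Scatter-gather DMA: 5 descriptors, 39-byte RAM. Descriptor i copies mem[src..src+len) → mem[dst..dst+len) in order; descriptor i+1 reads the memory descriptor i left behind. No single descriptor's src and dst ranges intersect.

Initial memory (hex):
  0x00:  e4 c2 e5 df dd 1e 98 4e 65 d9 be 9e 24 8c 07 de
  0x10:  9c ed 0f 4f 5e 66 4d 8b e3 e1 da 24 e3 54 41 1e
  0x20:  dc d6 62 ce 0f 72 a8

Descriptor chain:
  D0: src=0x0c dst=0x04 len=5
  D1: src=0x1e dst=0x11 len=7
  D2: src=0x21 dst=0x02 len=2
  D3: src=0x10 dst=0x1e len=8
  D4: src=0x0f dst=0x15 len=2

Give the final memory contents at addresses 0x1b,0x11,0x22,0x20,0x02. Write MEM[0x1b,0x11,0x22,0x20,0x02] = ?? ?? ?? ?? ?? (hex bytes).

MEM[0x1b,0x11,0x22,0x20,0x02] = 24 41 d6 1e d6

#0 dst[0x04+5] := {0x24,0x8c,0x07,0xde,0x9c}
#1 dst[0x11+7] := {0x41,0x1e,0xdc,0xd6,0x62,0xce,0x0f}
#2 dst[0x02+2] := {0xd6,0x62}
#3 dst[0x1e+8] := {0x9c,0x41,0x1e,0xdc,0xd6,0x62,0xce,0x0f}
#4 dst[0x15+2] := {0xde,0x9c}
query mem[0x1b]=0x24, mem[0x11]=0x41, mem[0x22]=0xd6, mem[0x20]=0x1e, mem[0x02]=0xd6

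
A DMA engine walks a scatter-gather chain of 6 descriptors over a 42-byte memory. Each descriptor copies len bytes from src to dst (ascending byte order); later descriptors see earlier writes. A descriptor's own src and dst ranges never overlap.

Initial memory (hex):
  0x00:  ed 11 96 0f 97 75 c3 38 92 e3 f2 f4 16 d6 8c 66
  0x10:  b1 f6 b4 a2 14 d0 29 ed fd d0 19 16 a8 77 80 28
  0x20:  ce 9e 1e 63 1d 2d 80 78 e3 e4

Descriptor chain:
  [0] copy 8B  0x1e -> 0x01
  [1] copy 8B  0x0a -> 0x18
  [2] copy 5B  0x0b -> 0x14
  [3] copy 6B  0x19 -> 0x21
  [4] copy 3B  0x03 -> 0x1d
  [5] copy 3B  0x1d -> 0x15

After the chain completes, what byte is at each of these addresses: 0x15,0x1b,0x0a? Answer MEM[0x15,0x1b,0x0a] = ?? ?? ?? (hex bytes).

MEM[0x15,0x1b,0x0a] = ce d6 f2

D0: mem[0x01..0x08] <- [80 28 ce 9e 1e 63 1d 2d]
D1: mem[0x18..0x1f] <- [f2 f4 16 d6 8c 66 b1 f6]
D2: mem[0x14..0x18] <- [f4 16 d6 8c 66]
D3: mem[0x21..0x26] <- [f4 16 d6 8c 66 b1]
D4: mem[0x1d..0x1f] <- [ce 9e 1e]
D5: mem[0x15..0x17] <- [ce 9e 1e]
query mem[0x15]=0xce, mem[0x1b]=0xd6, mem[0x0a]=0xf2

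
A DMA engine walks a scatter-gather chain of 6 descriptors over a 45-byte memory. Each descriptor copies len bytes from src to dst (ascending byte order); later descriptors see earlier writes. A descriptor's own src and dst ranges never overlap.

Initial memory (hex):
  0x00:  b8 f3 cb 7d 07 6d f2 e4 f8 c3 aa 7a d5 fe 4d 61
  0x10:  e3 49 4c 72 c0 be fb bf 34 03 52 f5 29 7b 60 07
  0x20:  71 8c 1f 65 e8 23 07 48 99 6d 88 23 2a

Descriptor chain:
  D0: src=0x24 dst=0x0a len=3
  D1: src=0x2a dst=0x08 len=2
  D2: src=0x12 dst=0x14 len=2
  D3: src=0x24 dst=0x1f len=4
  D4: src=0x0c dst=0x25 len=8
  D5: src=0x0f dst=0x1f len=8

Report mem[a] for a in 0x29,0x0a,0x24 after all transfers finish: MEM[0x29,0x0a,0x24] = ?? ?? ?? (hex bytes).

MEM[0x29,0x0a,0x24] = e3 e8 4c

  after D0: wrote 3B at 0x0a = e82307
  after D1: wrote 2B at 0x08 = 8823
  after D2: wrote 2B at 0x14 = 4c72
  after D3: wrote 4B at 0x1f = e8230748
  after D4: wrote 8B at 0x25 = 07fe4d61e3494c72
  after D5: wrote 8B at 0x1f = 61e3494c724c72fb
query mem[0x29]=0xe3, mem[0x0a]=0xe8, mem[0x24]=0x4c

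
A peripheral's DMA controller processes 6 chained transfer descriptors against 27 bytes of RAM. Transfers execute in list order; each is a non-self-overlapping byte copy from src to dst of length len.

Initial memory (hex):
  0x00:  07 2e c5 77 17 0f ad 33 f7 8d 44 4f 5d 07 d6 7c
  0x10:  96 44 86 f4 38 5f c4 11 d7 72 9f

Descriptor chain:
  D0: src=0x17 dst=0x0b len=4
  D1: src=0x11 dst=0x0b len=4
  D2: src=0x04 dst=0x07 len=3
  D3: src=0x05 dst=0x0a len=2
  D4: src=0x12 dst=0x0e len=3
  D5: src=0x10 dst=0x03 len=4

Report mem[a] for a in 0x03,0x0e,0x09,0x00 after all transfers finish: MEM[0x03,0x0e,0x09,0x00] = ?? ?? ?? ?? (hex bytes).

MEM[0x03,0x0e,0x09,0x00] = 38 86 ad 07

[0] 0x17->0x0b len=4 : 11 d7 72 9f
[1] 0x11->0x0b len=4 : 44 86 f4 38
[2] 0x04->0x07 len=3 : 17 0f ad
[3] 0x05->0x0a len=2 : 0f ad
[4] 0x12->0x0e len=3 : 86 f4 38
[5] 0x10->0x03 len=4 : 38 44 86 f4
query mem[0x03]=0x38, mem[0x0e]=0x86, mem[0x09]=0xad, mem[0x00]=0x07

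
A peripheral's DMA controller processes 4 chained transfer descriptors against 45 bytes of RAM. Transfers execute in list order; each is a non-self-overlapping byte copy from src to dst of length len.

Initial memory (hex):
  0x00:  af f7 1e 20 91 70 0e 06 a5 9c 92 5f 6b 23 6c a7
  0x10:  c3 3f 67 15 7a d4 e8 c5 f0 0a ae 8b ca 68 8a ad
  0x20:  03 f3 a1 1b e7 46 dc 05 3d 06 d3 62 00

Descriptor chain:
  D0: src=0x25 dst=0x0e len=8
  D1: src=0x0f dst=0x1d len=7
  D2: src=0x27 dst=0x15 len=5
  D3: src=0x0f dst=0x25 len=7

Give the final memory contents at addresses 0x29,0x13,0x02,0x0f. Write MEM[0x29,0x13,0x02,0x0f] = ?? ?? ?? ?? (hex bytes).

  after D0: wrote 8B at 0x0e = 46dc053d06d36200
  after D1: wrote 7B at 0x1d = dc053d06d36200
  after D2: wrote 5B at 0x15 = 053d06d362
  after D3: wrote 7B at 0x25 = dc053d06d36205
query mem[0x29]=0xd3, mem[0x13]=0xd3, mem[0x02]=0x1e, mem[0x0f]=0xdc

MEM[0x29,0x13,0x02,0x0f] = d3 d3 1e dc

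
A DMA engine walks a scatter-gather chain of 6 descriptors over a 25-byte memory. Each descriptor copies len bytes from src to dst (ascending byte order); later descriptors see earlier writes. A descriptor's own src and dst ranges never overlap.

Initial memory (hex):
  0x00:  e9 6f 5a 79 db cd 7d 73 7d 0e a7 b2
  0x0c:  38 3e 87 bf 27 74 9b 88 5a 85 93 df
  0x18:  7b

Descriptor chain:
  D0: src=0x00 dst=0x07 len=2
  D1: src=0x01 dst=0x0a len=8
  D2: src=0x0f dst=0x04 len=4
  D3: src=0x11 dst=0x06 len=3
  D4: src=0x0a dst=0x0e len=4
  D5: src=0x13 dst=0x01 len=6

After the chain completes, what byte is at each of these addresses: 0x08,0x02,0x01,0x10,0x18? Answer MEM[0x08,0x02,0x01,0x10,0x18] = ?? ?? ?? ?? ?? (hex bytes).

#0 dst[0x07+2] := {0xe9,0x6f}
#1 dst[0x0a+8] := {0x6f,0x5a,0x79,0xdb,0xcd,0x7d,0xe9,0x6f}
#2 dst[0x04+4] := {0x7d,0xe9,0x6f,0x9b}
#3 dst[0x06+3] := {0x6f,0x9b,0x88}
#4 dst[0x0e+4] := {0x6f,0x5a,0x79,0xdb}
#5 dst[0x01+6] := {0x88,0x5a,0x85,0x93,0xdf,0x7b}
query mem[0x08]=0x88, mem[0x02]=0x5a, mem[0x01]=0x88, mem[0x10]=0x79, mem[0x18]=0x7b

MEM[0x08,0x02,0x01,0x10,0x18] = 88 5a 88 79 7b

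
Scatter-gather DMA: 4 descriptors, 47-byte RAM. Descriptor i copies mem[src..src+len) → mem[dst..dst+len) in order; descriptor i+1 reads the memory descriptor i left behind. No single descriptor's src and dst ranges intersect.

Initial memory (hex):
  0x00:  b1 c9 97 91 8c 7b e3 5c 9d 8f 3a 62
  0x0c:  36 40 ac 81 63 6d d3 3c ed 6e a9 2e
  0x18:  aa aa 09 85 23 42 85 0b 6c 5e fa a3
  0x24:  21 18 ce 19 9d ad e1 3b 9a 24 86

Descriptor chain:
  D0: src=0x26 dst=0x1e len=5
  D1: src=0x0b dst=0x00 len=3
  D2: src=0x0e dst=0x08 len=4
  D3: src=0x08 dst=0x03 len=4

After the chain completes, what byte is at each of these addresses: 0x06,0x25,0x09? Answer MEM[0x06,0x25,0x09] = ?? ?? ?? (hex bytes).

MEM[0x06,0x25,0x09] = 6d 18 81

D0: mem[0x1e..0x22] <- [ce 19 9d ad e1]
D1: mem[0x00..0x02] <- [62 36 40]
D2: mem[0x08..0x0b] <- [ac 81 63 6d]
D3: mem[0x03..0x06] <- [ac 81 63 6d]
query mem[0x06]=0x6d, mem[0x25]=0x18, mem[0x09]=0x81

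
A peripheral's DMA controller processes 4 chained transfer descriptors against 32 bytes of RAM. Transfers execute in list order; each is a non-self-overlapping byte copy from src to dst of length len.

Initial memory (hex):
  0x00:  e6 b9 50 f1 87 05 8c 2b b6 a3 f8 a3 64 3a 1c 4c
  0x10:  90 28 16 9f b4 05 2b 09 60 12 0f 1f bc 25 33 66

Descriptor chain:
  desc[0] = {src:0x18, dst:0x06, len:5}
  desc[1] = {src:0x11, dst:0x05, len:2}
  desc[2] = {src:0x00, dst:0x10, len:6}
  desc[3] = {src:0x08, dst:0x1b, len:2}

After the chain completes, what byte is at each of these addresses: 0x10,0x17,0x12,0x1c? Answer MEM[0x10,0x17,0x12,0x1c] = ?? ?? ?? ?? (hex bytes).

  after D0: wrote 5B at 0x06 = 60120f1fbc
  after D1: wrote 2B at 0x05 = 2816
  after D2: wrote 6B at 0x10 = e6b950f18728
  after D3: wrote 2B at 0x1b = 0f1f
query mem[0x10]=0xe6, mem[0x17]=0x09, mem[0x12]=0x50, mem[0x1c]=0x1f

MEM[0x10,0x17,0x12,0x1c] = e6 09 50 1f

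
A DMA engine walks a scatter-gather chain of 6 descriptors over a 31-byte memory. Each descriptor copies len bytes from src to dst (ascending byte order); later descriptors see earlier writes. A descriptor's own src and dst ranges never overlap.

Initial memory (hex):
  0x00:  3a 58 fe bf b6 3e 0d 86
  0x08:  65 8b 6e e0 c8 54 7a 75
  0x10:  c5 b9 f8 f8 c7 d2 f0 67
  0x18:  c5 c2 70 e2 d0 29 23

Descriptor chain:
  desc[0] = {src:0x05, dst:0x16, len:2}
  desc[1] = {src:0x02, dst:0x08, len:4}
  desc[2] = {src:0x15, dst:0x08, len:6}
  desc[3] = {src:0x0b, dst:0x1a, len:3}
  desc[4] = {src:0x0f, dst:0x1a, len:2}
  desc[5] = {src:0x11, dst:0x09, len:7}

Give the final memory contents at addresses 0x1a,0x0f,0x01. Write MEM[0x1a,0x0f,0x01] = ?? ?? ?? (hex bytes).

MEM[0x1a,0x0f,0x01] = 75 0d 58

D0: mem[0x16..0x17] <- [3e 0d]
D1: mem[0x08..0x0b] <- [fe bf b6 3e]
D2: mem[0x08..0x0d] <- [d2 3e 0d c5 c2 70]
D3: mem[0x1a..0x1c] <- [c5 c2 70]
D4: mem[0x1a..0x1b] <- [75 c5]
D5: mem[0x09..0x0f] <- [b9 f8 f8 c7 d2 3e 0d]
query mem[0x1a]=0x75, mem[0x0f]=0x0d, mem[0x01]=0x58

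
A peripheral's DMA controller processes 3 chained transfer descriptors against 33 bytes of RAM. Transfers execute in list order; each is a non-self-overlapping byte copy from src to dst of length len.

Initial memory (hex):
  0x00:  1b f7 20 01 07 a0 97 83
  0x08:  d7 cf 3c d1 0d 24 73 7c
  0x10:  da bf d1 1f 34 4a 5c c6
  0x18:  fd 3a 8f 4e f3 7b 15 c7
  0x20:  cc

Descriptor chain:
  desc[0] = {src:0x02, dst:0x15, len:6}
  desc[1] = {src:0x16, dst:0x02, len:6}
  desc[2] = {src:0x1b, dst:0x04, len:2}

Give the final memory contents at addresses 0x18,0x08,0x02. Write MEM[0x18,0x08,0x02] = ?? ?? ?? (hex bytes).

MEM[0x18,0x08,0x02] = a0 d7 01

[0] 0x02->0x15 len=6 : 20 01 07 a0 97 83
[1] 0x16->0x02 len=6 : 01 07 a0 97 83 4e
[2] 0x1b->0x04 len=2 : 4e f3
query mem[0x18]=0xa0, mem[0x08]=0xd7, mem[0x02]=0x01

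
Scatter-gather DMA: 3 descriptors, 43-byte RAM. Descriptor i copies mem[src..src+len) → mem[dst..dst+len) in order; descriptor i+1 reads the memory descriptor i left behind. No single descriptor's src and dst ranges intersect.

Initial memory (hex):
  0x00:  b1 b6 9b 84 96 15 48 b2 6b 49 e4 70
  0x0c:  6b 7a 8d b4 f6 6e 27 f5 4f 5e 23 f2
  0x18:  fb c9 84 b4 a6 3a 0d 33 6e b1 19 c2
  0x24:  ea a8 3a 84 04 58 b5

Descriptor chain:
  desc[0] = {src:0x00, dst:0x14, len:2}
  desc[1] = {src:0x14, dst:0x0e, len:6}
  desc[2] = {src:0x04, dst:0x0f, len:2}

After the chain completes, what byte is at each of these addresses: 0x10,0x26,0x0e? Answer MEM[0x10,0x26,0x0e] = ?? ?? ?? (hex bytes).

  after D0: wrote 2B at 0x14 = b1b6
  after D1: wrote 6B at 0x0e = b1b623f2fbc9
  after D2: wrote 2B at 0x0f = 9615
query mem[0x10]=0x15, mem[0x26]=0x3a, mem[0x0e]=0xb1

MEM[0x10,0x26,0x0e] = 15 3a b1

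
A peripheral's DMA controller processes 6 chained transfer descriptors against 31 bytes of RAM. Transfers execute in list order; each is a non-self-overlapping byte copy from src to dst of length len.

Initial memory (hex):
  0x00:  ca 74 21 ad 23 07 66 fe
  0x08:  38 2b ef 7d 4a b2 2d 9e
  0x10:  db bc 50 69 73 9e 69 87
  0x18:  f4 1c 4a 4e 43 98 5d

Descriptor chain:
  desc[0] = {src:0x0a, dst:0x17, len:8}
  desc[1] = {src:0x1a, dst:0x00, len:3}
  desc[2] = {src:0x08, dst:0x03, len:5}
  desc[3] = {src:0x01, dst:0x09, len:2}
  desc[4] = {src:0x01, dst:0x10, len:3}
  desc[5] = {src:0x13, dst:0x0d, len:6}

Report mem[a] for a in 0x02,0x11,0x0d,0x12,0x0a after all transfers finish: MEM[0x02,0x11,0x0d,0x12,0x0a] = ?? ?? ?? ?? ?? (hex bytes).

D0: mem[0x17..0x1e] <- [ef 7d 4a b2 2d 9e db bc]
D1: mem[0x00..0x02] <- [b2 2d 9e]
D2: mem[0x03..0x07] <- [38 2b ef 7d 4a]
D3: mem[0x09..0x0a] <- [2d 9e]
D4: mem[0x10..0x12] <- [2d 9e 38]
D5: mem[0x0d..0x12] <- [69 73 9e 69 ef 7d]
query mem[0x02]=0x9e, mem[0x11]=0xef, mem[0x0d]=0x69, mem[0x12]=0x7d, mem[0x0a]=0x9e

MEM[0x02,0x11,0x0d,0x12,0x0a] = 9e ef 69 7d 9e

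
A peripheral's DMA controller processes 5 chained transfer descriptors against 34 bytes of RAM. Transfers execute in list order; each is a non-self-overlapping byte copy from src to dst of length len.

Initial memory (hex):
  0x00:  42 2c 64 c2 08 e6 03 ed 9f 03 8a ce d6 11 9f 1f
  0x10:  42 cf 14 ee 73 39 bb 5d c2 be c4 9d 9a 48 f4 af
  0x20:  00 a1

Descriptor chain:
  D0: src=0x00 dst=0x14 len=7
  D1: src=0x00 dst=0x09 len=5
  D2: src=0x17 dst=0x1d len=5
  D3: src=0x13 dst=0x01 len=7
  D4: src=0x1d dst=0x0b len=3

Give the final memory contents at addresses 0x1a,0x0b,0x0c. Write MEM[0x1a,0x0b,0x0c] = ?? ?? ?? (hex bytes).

D0: mem[0x14..0x1a] <- [42 2c 64 c2 08 e6 03]
D1: mem[0x09..0x0d] <- [42 2c 64 c2 08]
D2: mem[0x1d..0x21] <- [c2 08 e6 03 9d]
D3: mem[0x01..0x07] <- [ee 42 2c 64 c2 08 e6]
D4: mem[0x0b..0x0d] <- [c2 08 e6]
query mem[0x1a]=0x03, mem[0x0b]=0xc2, mem[0x0c]=0x08

MEM[0x1a,0x0b,0x0c] = 03 c2 08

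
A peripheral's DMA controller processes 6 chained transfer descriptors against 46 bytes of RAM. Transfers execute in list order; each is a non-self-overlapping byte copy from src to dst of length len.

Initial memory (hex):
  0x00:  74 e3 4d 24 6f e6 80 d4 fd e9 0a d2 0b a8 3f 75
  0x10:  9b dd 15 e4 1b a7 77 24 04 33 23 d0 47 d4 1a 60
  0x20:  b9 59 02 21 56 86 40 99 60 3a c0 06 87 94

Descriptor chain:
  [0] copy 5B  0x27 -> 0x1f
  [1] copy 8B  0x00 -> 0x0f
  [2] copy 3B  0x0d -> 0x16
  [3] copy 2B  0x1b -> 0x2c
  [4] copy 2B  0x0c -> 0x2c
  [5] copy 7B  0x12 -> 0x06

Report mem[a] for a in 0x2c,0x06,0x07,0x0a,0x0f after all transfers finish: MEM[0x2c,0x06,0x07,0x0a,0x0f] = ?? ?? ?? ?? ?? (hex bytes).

MEM[0x2c,0x06,0x07,0x0a,0x0f] = 0b 24 6f a8 74

D0: mem[0x1f..0x23] <- [99 60 3a c0 06]
D1: mem[0x0f..0x16] <- [74 e3 4d 24 6f e6 80 d4]
D2: mem[0x16..0x18] <- [a8 3f 74]
D3: mem[0x2c..0x2d] <- [d0 47]
D4: mem[0x2c..0x2d] <- [0b a8]
D5: mem[0x06..0x0c] <- [24 6f e6 80 a8 3f 74]
query mem[0x2c]=0x0b, mem[0x06]=0x24, mem[0x07]=0x6f, mem[0x0a]=0xa8, mem[0x0f]=0x74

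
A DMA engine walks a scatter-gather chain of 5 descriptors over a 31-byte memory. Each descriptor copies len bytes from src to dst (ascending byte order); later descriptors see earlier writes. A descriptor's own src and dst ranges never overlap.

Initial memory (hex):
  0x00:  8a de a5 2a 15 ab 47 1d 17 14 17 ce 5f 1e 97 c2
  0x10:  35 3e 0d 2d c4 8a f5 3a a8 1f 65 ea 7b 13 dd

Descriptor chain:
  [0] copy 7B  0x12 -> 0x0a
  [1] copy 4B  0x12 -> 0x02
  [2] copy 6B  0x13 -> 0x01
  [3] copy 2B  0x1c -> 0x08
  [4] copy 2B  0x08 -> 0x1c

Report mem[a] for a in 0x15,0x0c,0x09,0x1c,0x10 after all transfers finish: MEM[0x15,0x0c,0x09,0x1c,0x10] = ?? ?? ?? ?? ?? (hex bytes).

D0: mem[0x0a..0x10] <- [0d 2d c4 8a f5 3a a8]
D1: mem[0x02..0x05] <- [0d 2d c4 8a]
D2: mem[0x01..0x06] <- [2d c4 8a f5 3a a8]
D3: mem[0x08..0x09] <- [7b 13]
D4: mem[0x1c..0x1d] <- [7b 13]
query mem[0x15]=0x8a, mem[0x0c]=0xc4, mem[0x09]=0x13, mem[0x1c]=0x7b, mem[0x10]=0xa8

MEM[0x15,0x0c,0x09,0x1c,0x10] = 8a c4 13 7b a8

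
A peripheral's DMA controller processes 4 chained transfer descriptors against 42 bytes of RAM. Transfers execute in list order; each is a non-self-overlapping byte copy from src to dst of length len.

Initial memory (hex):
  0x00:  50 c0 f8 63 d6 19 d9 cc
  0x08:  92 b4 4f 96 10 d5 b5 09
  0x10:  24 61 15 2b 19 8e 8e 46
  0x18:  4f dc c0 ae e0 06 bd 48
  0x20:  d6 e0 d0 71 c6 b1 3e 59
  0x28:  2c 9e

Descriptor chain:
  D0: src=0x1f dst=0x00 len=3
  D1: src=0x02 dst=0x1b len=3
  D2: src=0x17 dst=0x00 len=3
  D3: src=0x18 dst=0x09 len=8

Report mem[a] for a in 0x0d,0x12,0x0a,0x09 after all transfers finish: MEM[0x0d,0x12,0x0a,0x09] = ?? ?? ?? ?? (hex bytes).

#0 dst[0x00+3] := {0x48,0xd6,0xe0}
#1 dst[0x1b+3] := {0xe0,0x63,0xd6}
#2 dst[0x00+3] := {0x46,0x4f,0xdc}
#3 dst[0x09+8] := {0x4f,0xdc,0xc0,0xe0,0x63,0xd6,0xbd,0x48}
query mem[0x0d]=0x63, mem[0x12]=0x15, mem[0x0a]=0xdc, mem[0x09]=0x4f

MEM[0x0d,0x12,0x0a,0x09] = 63 15 dc 4f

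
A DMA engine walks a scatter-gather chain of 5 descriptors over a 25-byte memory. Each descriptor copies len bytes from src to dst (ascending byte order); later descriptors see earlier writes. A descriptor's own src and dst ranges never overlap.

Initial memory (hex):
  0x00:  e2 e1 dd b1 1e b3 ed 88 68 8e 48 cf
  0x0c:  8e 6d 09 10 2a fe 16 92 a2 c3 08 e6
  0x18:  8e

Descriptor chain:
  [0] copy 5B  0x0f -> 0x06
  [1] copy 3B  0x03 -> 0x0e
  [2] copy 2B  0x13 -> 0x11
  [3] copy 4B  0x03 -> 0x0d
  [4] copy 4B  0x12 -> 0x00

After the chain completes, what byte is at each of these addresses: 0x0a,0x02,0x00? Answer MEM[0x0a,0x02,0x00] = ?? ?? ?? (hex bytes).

#0 dst[0x06+5] := {0x10,0x2a,0xfe,0x16,0x92}
#1 dst[0x0e+3] := {0xb1,0x1e,0xb3}
#2 dst[0x11+2] := {0x92,0xa2}
#3 dst[0x0d+4] := {0xb1,0x1e,0xb3,0x10}
#4 dst[0x00+4] := {0xa2,0x92,0xa2,0xc3}
query mem[0x0a]=0x92, mem[0x02]=0xa2, mem[0x00]=0xa2

MEM[0x0a,0x02,0x00] = 92 a2 a2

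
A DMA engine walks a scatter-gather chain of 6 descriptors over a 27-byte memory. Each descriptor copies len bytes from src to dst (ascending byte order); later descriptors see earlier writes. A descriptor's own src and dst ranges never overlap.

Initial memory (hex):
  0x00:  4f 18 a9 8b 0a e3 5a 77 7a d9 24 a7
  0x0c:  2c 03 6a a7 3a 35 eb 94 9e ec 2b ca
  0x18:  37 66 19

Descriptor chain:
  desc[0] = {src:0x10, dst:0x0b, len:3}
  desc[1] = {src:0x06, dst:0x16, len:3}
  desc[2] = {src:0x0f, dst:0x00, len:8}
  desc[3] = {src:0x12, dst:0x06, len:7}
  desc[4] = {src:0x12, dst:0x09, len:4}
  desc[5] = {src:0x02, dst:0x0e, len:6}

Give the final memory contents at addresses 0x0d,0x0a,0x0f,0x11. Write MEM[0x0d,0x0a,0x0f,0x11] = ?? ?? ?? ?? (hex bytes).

MEM[0x0d,0x0a,0x0f,0x11] = eb 94 eb 9e

  after D0: wrote 3B at 0x0b = 3a35eb
  after D1: wrote 3B at 0x16 = 5a777a
  after D2: wrote 8B at 0x00 = a73a35eb949eec5a
  after D3: wrote 7B at 0x06 = eb949eec5a777a
  after D4: wrote 4B at 0x09 = eb949eec
  after D5: wrote 6B at 0x0e = 35eb949eeb94
query mem[0x0d]=0xeb, mem[0x0a]=0x94, mem[0x0f]=0xeb, mem[0x11]=0x9e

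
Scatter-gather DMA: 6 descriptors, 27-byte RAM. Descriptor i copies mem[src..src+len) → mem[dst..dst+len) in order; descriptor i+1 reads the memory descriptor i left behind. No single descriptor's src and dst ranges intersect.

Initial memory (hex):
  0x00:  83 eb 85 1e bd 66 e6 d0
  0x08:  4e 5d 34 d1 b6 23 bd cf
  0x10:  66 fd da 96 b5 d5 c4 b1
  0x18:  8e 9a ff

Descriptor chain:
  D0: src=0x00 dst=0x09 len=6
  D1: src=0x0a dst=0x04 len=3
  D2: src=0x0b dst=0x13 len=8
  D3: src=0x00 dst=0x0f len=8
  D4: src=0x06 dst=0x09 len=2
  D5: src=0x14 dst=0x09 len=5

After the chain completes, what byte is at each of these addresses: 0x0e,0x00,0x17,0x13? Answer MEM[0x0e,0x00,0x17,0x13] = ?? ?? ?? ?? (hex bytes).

#0 dst[0x09+6] := {0x83,0xeb,0x85,0x1e,0xbd,0x66}
#1 dst[0x04+3] := {0xeb,0x85,0x1e}
#2 dst[0x13+8] := {0x85,0x1e,0xbd,0x66,0xcf,0x66,0xfd,0xda}
#3 dst[0x0f+8] := {0x83,0xeb,0x85,0x1e,0xeb,0x85,0x1e,0xd0}
#4 dst[0x09+2] := {0x1e,0xd0}
#5 dst[0x09+5] := {0x85,0x1e,0xd0,0xcf,0x66}
query mem[0x0e]=0x66, mem[0x00]=0x83, mem[0x17]=0xcf, mem[0x13]=0xeb

MEM[0x0e,0x00,0x17,0x13] = 66 83 cf eb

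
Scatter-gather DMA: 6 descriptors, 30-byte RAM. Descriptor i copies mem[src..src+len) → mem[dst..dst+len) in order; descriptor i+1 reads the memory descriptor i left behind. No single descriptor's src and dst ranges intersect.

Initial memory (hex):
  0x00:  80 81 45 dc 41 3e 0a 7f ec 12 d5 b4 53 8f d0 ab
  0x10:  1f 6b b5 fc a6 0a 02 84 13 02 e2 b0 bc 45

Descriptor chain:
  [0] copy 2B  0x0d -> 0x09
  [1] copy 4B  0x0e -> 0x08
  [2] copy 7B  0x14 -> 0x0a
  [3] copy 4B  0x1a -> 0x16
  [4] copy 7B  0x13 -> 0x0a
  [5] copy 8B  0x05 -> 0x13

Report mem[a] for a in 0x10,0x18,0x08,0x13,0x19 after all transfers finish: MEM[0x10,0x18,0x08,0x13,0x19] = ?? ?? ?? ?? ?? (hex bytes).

[0] 0x0d->0x09 len=2 : 8f d0
[1] 0x0e->0x08 len=4 : d0 ab 1f 6b
[2] 0x14->0x0a len=7 : a6 0a 02 84 13 02 e2
[3] 0x1a->0x16 len=4 : e2 b0 bc 45
[4] 0x13->0x0a len=7 : fc a6 0a e2 b0 bc 45
[5] 0x05->0x13 len=8 : 3e 0a 7f d0 ab fc a6 0a
query mem[0x10]=0x45, mem[0x18]=0xfc, mem[0x08]=0xd0, mem[0x13]=0x3e, mem[0x19]=0xa6

MEM[0x10,0x18,0x08,0x13,0x19] = 45 fc d0 3e a6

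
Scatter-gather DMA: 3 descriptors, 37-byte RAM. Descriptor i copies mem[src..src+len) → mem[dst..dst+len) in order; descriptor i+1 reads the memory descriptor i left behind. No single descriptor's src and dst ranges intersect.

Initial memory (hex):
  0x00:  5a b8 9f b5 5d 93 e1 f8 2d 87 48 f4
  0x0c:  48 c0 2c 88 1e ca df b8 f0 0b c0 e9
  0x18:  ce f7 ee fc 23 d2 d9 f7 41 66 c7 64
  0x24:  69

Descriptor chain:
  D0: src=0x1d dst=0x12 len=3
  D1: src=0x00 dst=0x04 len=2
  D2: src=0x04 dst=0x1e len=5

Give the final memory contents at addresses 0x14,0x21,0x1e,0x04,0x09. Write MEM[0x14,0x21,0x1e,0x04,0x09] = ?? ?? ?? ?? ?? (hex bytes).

  after D0: wrote 3B at 0x12 = d2d9f7
  after D1: wrote 2B at 0x04 = 5ab8
  after D2: wrote 5B at 0x1e = 5ab8e1f82d
query mem[0x14]=0xf7, mem[0x21]=0xf8, mem[0x1e]=0x5a, mem[0x04]=0x5a, mem[0x09]=0x87

MEM[0x14,0x21,0x1e,0x04,0x09] = f7 f8 5a 5a 87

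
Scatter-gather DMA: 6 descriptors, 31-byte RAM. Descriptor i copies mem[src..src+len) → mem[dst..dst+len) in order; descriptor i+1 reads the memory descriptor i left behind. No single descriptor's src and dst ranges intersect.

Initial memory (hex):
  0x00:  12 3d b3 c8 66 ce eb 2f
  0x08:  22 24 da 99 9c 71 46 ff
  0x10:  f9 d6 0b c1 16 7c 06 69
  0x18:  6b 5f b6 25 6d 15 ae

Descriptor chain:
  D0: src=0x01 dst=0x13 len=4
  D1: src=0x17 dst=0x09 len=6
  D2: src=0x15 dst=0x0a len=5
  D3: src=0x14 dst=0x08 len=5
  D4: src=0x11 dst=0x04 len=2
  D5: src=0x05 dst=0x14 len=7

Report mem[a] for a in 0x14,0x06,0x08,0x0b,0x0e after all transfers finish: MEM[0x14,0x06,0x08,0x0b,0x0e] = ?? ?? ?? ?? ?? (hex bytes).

MEM[0x14,0x06,0x08,0x0b,0x0e] = 0b eb b3 69 5f

[0] 0x01->0x13 len=4 : 3d b3 c8 66
[1] 0x17->0x09 len=6 : 69 6b 5f b6 25 6d
[2] 0x15->0x0a len=5 : c8 66 69 6b 5f
[3] 0x14->0x08 len=5 : b3 c8 66 69 6b
[4] 0x11->0x04 len=2 : d6 0b
[5] 0x05->0x14 len=7 : 0b eb 2f b3 c8 66 69
query mem[0x14]=0x0b, mem[0x06]=0xeb, mem[0x08]=0xb3, mem[0x0b]=0x69, mem[0x0e]=0x5f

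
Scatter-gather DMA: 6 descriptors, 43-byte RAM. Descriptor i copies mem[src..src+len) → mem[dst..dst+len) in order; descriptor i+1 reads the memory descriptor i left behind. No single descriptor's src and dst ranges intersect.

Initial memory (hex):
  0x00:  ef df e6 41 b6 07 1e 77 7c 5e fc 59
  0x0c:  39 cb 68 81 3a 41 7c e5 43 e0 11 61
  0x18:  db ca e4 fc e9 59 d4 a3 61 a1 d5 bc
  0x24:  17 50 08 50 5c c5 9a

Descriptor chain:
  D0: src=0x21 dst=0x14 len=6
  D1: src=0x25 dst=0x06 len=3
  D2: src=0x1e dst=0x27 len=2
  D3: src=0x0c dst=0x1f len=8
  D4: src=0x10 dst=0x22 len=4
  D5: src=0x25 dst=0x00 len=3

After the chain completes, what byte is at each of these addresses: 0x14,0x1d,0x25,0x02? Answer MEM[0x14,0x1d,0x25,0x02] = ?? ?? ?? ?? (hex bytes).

[0] 0x21->0x14 len=6 : a1 d5 bc 17 50 08
[1] 0x25->0x06 len=3 : 50 08 50
[2] 0x1e->0x27 len=2 : d4 a3
[3] 0x0c->0x1f len=8 : 39 cb 68 81 3a 41 7c e5
[4] 0x10->0x22 len=4 : 3a 41 7c e5
[5] 0x25->0x00 len=3 : e5 e5 d4
query mem[0x14]=0xa1, mem[0x1d]=0x59, mem[0x25]=0xe5, mem[0x02]=0xd4

MEM[0x14,0x1d,0x25,0x02] = a1 59 e5 d4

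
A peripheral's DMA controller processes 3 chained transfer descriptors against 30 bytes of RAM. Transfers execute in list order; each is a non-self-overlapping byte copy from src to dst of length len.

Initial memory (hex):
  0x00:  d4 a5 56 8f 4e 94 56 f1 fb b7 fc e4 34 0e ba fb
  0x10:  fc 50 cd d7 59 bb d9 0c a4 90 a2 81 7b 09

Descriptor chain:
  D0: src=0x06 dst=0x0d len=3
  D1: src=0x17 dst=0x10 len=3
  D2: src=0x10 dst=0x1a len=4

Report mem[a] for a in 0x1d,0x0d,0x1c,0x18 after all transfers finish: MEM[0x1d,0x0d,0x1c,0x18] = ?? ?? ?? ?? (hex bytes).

D0: mem[0x0d..0x0f] <- [56 f1 fb]
D1: mem[0x10..0x12] <- [0c a4 90]
D2: mem[0x1a..0x1d] <- [0c a4 90 d7]
query mem[0x1d]=0xd7, mem[0x0d]=0x56, mem[0x1c]=0x90, mem[0x18]=0xa4

MEM[0x1d,0x0d,0x1c,0x18] = d7 56 90 a4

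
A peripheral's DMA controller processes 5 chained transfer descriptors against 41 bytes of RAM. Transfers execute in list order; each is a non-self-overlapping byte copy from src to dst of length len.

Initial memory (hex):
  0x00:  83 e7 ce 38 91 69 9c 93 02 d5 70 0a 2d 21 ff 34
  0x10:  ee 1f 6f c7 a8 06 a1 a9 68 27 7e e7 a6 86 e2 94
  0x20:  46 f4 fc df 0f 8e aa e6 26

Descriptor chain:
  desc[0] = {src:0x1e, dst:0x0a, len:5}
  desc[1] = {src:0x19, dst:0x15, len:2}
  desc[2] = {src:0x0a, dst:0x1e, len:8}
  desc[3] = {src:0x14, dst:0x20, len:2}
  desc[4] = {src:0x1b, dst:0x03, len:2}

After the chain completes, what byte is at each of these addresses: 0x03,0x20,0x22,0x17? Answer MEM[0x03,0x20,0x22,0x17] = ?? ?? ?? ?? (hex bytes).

MEM[0x03,0x20,0x22,0x17] = e7 a8 fc a9

[0] 0x1e->0x0a len=5 : e2 94 46 f4 fc
[1] 0x19->0x15 len=2 : 27 7e
[2] 0x0a->0x1e len=8 : e2 94 46 f4 fc 34 ee 1f
[3] 0x14->0x20 len=2 : a8 27
[4] 0x1b->0x03 len=2 : e7 a6
query mem[0x03]=0xe7, mem[0x20]=0xa8, mem[0x22]=0xfc, mem[0x17]=0xa9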